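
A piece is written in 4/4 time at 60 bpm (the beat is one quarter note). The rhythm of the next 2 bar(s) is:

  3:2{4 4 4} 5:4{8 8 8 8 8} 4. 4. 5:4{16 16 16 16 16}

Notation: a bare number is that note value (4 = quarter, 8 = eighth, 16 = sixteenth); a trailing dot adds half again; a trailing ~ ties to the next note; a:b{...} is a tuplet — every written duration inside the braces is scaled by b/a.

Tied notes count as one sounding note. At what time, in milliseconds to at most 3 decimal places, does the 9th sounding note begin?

1. 0.0ms @ 0 + 666.667ms (2/3)
2. 666.667ms @ 2/3 + 666.667ms (2/3)
3. 1333.333ms @ 4/3 + 666.667ms (2/3)
4. 2000.0ms @ 2 + 400.0ms (2/5)
5. 2400.0ms @ 12/5 + 400.0ms (2/5)
6. 2800.0ms @ 14/5 + 400.0ms (2/5)
7. 3200.0ms @ 16/5 + 400.0ms (2/5)
8. 3600.0ms @ 18/5 + 400.0ms (2/5)
9. 4000.0ms @ 4 + 1500.0ms (3/2)
10. 5500.0ms @ 11/2 + 1500.0ms (3/2)
11. 7000.0ms @ 7 + 200.0ms (1/5)
12. 7200.0ms @ 36/5 + 200.0ms (1/5)
13. 7400.0ms @ 37/5 + 200.0ms (1/5)
14. 7600.0ms @ 38/5 + 200.0ms (1/5)
15. 7800.0ms @ 39/5 + 200.0ms (1/5)

note 9 onset = 4b = 4000.0ms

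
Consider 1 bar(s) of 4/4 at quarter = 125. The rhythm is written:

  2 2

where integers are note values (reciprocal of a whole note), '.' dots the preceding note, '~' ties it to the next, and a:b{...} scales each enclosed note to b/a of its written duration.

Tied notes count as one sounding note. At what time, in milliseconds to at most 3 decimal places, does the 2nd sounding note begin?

note 2 onset = 2b = 960.0ms

1. 0.0ms @ 0 + 960.0ms (2)
2. 960.0ms @ 2 + 960.0ms (2)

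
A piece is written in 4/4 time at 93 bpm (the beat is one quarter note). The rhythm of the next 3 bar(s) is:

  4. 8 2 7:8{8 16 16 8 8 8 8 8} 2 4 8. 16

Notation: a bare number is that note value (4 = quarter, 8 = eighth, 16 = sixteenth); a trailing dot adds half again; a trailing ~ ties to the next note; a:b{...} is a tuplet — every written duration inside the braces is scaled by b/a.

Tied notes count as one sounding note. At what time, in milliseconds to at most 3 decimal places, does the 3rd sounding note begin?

1. 0.0ms @ 0 + 967.742ms (3/2)
2. 967.742ms @ 3/2 + 322.581ms (1/2)
3. 1290.323ms @ 2 + 1290.323ms (2)
4. 2580.645ms @ 4 + 368.664ms (4/7)
5. 2949.309ms @ 32/7 + 184.332ms (2/7)
6. 3133.641ms @ 34/7 + 184.332ms (2/7)
7. 3317.972ms @ 36/7 + 368.664ms (4/7)
8. 3686.636ms @ 40/7 + 368.664ms (4/7)
9. 4055.3ms @ 44/7 + 368.664ms (4/7)
10. 4423.963ms @ 48/7 + 368.664ms (4/7)
11. 4792.627ms @ 52/7 + 368.664ms (4/7)
12. 5161.29ms @ 8 + 1290.323ms (2)
13. 6451.613ms @ 10 + 645.161ms (1)
14. 7096.774ms @ 11 + 483.871ms (3/4)
15. 7580.645ms @ 47/4 + 161.29ms (1/4)

note 3 onset = 2b = 1290.323ms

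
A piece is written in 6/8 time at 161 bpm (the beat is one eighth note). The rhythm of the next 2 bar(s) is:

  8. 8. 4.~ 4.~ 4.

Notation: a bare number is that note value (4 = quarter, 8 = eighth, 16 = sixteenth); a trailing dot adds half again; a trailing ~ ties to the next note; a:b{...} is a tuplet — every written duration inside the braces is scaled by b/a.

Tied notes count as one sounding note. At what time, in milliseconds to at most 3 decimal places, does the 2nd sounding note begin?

note 2 onset = 3/2b = 559.006ms

1. 0.0ms @ 0 + 559.006ms (3/2)
2. 559.006ms @ 3/2 + 559.006ms (3/2)
3. 1118.012ms @ 3 + 3354.037ms (9)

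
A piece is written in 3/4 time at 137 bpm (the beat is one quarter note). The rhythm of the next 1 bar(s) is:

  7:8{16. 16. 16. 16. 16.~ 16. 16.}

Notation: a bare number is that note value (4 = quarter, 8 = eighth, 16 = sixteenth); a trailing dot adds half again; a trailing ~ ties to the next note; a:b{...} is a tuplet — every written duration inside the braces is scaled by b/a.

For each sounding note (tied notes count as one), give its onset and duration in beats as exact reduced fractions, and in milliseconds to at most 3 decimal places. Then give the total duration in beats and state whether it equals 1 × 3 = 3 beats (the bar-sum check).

1) 0.0ms=0b +187.696ms=3/7b
2) 187.696ms=3/7b +187.696ms=3/7b
3) 375.391ms=6/7b +187.696ms=3/7b
4) 563.087ms=9/7b +187.696ms=3/7b
5) 750.782ms=12/7b +375.391ms=6/7b
6) 1126.173ms=18/7b +187.696ms=3/7b
Σ=3b of 3 (137bpm 3/4) — PASS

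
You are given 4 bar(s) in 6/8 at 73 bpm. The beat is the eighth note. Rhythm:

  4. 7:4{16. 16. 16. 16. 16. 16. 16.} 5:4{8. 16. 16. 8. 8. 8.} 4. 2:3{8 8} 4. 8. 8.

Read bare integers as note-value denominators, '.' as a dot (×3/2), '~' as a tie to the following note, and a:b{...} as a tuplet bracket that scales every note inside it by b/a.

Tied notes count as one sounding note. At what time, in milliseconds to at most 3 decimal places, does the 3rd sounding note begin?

1. 0.0ms @ 0 + 2465.753ms (3)
2. 2465.753ms @ 3 + 352.25ms (3/7)
3. 2818.004ms @ 24/7 + 352.25ms (3/7)
4. 3170.254ms @ 27/7 + 352.25ms (3/7)
5. 3522.505ms @ 30/7 + 352.25ms (3/7)
6. 3874.755ms @ 33/7 + 352.25ms (3/7)
7. 4227.006ms @ 36/7 + 352.25ms (3/7)
8. 4579.256ms @ 39/7 + 352.25ms (3/7)
9. 4931.507ms @ 6 + 986.301ms (6/5)
10. 5917.808ms @ 36/5 + 493.151ms (3/5)
11. 6410.959ms @ 39/5 + 493.151ms (3/5)
12. 6904.11ms @ 42/5 + 986.301ms (6/5)
13. 7890.411ms @ 48/5 + 986.301ms (6/5)
14. 8876.712ms @ 54/5 + 986.301ms (6/5)
15. 9863.014ms @ 12 + 2465.753ms (3)
16. 12328.767ms @ 15 + 1232.877ms (3/2)
17. 13561.644ms @ 33/2 + 1232.877ms (3/2)
18. 14794.521ms @ 18 + 2465.753ms (3)
19. 17260.274ms @ 21 + 1232.877ms (3/2)
20. 18493.151ms @ 45/2 + 1232.877ms (3/2)

note 3 onset = 24/7b = 2818.004ms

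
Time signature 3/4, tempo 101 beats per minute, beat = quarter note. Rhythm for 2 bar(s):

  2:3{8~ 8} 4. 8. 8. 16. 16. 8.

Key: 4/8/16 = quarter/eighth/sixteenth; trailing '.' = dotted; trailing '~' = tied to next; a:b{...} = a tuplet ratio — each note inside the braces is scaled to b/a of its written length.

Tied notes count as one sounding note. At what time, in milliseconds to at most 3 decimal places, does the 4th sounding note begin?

1. 0.0ms @ 0 + 891.089ms (3/2)
2. 891.089ms @ 3/2 + 891.089ms (3/2)
3. 1782.178ms @ 3 + 445.545ms (3/4)
4. 2227.723ms @ 15/4 + 445.545ms (3/4)
5. 2673.267ms @ 9/2 + 222.772ms (3/8)
6. 2896.04ms @ 39/8 + 222.772ms (3/8)
7. 3118.812ms @ 21/4 + 445.545ms (3/4)

note 4 onset = 15/4b = 2227.723ms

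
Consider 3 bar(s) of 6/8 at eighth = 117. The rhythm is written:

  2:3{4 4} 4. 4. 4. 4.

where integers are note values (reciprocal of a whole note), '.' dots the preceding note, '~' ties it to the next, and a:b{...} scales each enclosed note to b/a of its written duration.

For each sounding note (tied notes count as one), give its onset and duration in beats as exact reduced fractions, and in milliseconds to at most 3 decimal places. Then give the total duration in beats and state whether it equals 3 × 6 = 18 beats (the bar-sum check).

1) 0.0ms=0b +1538.462ms=3b
2) 1538.462ms=3b +1538.462ms=3b
3) 3076.923ms=6b +1538.462ms=3b
4) 4615.385ms=9b +1538.462ms=3b
5) 6153.846ms=12b +1538.462ms=3b
6) 7692.308ms=15b +1538.462ms=3b
Σ=18b of 18 (117bpm 6/8) — PASS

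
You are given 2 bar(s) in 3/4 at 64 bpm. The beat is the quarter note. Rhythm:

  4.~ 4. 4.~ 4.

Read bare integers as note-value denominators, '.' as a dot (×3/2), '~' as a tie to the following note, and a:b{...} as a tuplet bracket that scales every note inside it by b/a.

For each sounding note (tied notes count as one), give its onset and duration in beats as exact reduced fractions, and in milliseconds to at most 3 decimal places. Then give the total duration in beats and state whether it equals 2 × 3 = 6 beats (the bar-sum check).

1) 0.0ms=0b +2812.5ms=3b
2) 2812.5ms=3b +2812.5ms=3b
Σ=6b of 6 (64bpm 3/4) — PASS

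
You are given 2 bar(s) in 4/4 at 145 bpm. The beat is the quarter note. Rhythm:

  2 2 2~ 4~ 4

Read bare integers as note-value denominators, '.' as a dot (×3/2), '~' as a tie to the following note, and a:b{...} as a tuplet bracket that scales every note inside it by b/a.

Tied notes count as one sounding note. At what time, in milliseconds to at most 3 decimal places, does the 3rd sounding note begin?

1. 0.0ms @ 0 + 827.586ms (2)
2. 827.586ms @ 2 + 827.586ms (2)
3. 1655.172ms @ 4 + 1655.172ms (4)

note 3 onset = 4b = 1655.172ms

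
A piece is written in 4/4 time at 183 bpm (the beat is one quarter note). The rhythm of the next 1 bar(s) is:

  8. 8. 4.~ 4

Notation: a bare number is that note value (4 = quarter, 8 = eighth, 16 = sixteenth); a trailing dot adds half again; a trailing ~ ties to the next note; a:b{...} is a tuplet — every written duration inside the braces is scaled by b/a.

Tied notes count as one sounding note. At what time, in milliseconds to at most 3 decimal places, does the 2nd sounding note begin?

1. 0.0ms @ 0 + 245.902ms (3/4)
2. 245.902ms @ 3/4 + 245.902ms (3/4)
3. 491.803ms @ 3/2 + 819.672ms (5/2)

note 2 onset = 3/4b = 245.902ms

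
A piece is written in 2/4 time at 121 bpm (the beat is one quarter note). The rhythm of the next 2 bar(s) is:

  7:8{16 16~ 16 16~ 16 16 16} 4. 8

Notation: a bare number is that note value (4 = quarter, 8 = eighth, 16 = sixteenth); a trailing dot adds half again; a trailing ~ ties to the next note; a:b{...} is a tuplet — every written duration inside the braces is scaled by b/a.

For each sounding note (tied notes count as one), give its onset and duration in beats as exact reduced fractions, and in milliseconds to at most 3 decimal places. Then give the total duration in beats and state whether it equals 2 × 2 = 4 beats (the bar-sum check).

1) 0.0ms=0b +141.677ms=2/7b
2) 141.677ms=2/7b +283.353ms=4/7b
3) 425.03ms=6/7b +283.353ms=4/7b
4) 708.383ms=10/7b +141.677ms=2/7b
5) 850.059ms=12/7b +141.677ms=2/7b
6) 991.736ms=2b +743.802ms=3/2b
7) 1735.537ms=7/2b +247.934ms=1/2b
Σ=4b of 4 (121bpm 2/4) — PASS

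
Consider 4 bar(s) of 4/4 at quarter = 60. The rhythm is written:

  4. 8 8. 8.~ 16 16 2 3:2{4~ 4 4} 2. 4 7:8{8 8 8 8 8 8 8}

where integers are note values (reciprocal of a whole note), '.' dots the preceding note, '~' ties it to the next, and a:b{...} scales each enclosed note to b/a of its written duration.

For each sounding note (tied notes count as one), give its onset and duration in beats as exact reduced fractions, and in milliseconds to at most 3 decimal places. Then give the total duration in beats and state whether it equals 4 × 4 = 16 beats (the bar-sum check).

1) 0.0ms=0b +1500.0ms=3/2b
2) 1500.0ms=3/2b +500.0ms=1/2b
3) 2000.0ms=2b +750.0ms=3/4b
4) 2750.0ms=11/4b +1000.0ms=1b
5) 3750.0ms=15/4b +250.0ms=1/4b
6) 4000.0ms=4b +2000.0ms=2b
7) 6000.0ms=6b +1333.333ms=4/3b
8) 7333.333ms=22/3b +666.667ms=2/3b
9) 8000.0ms=8b +3000.0ms=3b
10) 11000.0ms=11b +1000.0ms=1b
11) 12000.0ms=12b +571.429ms=4/7b
12) 12571.429ms=88/7b +571.429ms=4/7b
13) 13142.857ms=92/7b +571.429ms=4/7b
14) 13714.286ms=96/7b +571.429ms=4/7b
15) 14285.714ms=100/7b +571.429ms=4/7b
16) 14857.143ms=104/7b +571.429ms=4/7b
17) 15428.571ms=108/7b +571.429ms=4/7b
Σ=16b of 16 (60bpm 4/4) — PASS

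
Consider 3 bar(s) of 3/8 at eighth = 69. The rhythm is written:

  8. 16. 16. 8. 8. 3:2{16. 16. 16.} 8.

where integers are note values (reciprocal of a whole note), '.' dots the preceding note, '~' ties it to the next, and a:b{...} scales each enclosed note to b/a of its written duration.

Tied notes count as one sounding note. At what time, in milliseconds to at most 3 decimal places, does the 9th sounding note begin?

1. 0.0ms @ 0 + 1304.348ms (3/2)
2. 1304.348ms @ 3/2 + 652.174ms (3/4)
3. 1956.522ms @ 9/4 + 652.174ms (3/4)
4. 2608.696ms @ 3 + 1304.348ms (3/2)
5. 3913.043ms @ 9/2 + 1304.348ms (3/2)
6. 5217.391ms @ 6 + 434.783ms (1/2)
7. 5652.174ms @ 13/2 + 434.783ms (1/2)
8. 6086.957ms @ 7 + 434.783ms (1/2)
9. 6521.739ms @ 15/2 + 1304.348ms (3/2)

note 9 onset = 15/2b = 6521.739ms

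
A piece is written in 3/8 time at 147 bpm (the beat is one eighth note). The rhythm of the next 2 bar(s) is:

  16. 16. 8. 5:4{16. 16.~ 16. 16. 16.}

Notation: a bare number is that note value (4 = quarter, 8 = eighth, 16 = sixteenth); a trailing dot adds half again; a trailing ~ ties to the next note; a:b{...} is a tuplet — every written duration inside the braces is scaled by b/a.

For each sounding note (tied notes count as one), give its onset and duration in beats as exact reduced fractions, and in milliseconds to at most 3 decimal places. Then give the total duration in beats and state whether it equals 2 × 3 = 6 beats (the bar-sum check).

1) 0.0ms=0b +306.122ms=3/4b
2) 306.122ms=3/4b +306.122ms=3/4b
3) 612.245ms=3/2b +612.245ms=3/2b
4) 1224.49ms=3b +244.898ms=3/5b
5) 1469.388ms=18/5b +489.796ms=6/5b
6) 1959.184ms=24/5b +244.898ms=3/5b
7) 2204.082ms=27/5b +244.898ms=3/5b
Σ=6b of 6 (147bpm 3/8) — PASS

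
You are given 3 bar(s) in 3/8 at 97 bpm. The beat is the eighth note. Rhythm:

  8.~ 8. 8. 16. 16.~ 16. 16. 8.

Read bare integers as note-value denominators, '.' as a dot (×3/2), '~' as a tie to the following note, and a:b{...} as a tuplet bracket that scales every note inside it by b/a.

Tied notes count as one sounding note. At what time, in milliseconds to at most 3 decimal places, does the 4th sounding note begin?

1. 0.0ms @ 0 + 1855.67ms (3)
2. 1855.67ms @ 3 + 927.835ms (3/2)
3. 2783.505ms @ 9/2 + 463.918ms (3/4)
4. 3247.423ms @ 21/4 + 927.835ms (3/2)
5. 4175.258ms @ 27/4 + 463.918ms (3/4)
6. 4639.175ms @ 15/2 + 927.835ms (3/2)

note 4 onset = 21/4b = 3247.423ms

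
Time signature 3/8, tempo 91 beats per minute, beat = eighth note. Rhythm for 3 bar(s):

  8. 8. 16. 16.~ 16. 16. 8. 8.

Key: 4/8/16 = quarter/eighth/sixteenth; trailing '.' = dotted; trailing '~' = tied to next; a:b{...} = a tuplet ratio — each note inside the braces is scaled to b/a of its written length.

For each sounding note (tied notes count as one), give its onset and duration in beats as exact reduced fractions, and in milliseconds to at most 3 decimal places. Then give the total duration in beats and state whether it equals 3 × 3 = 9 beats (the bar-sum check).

1) 0.0ms=0b +989.011ms=3/2b
2) 989.011ms=3/2b +989.011ms=3/2b
3) 1978.022ms=3b +494.505ms=3/4b
4) 2472.527ms=15/4b +989.011ms=3/2b
5) 3461.538ms=21/4b +494.505ms=3/4b
6) 3956.044ms=6b +989.011ms=3/2b
7) 4945.055ms=15/2b +989.011ms=3/2b
Σ=9b of 9 (91bpm 3/8) — PASS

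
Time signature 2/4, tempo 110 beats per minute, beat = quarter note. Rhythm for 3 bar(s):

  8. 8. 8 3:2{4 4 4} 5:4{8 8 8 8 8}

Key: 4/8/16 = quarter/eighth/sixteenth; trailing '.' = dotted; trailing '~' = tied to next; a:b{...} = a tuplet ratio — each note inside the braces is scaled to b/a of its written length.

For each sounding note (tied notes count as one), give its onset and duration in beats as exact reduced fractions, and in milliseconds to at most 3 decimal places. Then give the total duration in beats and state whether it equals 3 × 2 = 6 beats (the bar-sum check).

1) 0.0ms=0b +409.091ms=3/4b
2) 409.091ms=3/4b +409.091ms=3/4b
3) 818.182ms=3/2b +272.727ms=1/2b
4) 1090.909ms=2b +363.636ms=2/3b
5) 1454.545ms=8/3b +363.636ms=2/3b
6) 1818.182ms=10/3b +363.636ms=2/3b
7) 2181.818ms=4b +218.182ms=2/5b
8) 2400.0ms=22/5b +218.182ms=2/5b
9) 2618.182ms=24/5b +218.182ms=2/5b
10) 2836.364ms=26/5b +218.182ms=2/5b
11) 3054.545ms=28/5b +218.182ms=2/5b
Σ=6b of 6 (110bpm 2/4) — PASS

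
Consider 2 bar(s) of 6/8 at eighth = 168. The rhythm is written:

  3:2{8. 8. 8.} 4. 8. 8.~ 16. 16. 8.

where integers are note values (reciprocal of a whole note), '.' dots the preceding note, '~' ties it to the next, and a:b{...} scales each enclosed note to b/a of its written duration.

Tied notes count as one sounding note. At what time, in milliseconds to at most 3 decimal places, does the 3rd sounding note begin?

1. 0.0ms @ 0 + 357.143ms (1)
2. 357.143ms @ 1 + 357.143ms (1)
3. 714.286ms @ 2 + 357.143ms (1)
4. 1071.429ms @ 3 + 1071.429ms (3)
5. 2142.857ms @ 6 + 535.714ms (3/2)
6. 2678.571ms @ 15/2 + 803.571ms (9/4)
7. 3482.143ms @ 39/4 + 267.857ms (3/4)
8. 3750.0ms @ 21/2 + 535.714ms (3/2)

note 3 onset = 2b = 714.286ms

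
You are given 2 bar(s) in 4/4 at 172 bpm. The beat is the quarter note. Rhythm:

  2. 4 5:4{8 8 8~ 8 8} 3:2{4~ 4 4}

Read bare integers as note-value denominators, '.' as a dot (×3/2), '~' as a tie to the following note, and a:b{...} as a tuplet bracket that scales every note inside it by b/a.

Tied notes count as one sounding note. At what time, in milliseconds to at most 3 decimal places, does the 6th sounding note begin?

1. 0.0ms @ 0 + 1046.512ms (3)
2. 1046.512ms @ 3 + 348.837ms (1)
3. 1395.349ms @ 4 + 139.535ms (2/5)
4. 1534.884ms @ 22/5 + 139.535ms (2/5)
5. 1674.419ms @ 24/5 + 279.07ms (4/5)
6. 1953.488ms @ 28/5 + 139.535ms (2/5)
7. 2093.023ms @ 6 + 465.116ms (4/3)
8. 2558.14ms @ 22/3 + 232.558ms (2/3)

note 6 onset = 28/5b = 1953.488ms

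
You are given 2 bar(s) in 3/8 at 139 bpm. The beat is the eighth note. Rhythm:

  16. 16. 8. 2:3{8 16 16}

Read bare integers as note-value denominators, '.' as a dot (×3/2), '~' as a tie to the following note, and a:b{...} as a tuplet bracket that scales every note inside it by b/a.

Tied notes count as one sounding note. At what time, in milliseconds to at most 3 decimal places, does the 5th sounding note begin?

note 5 onset = 9/2b = 1942.446ms

1. 0.0ms @ 0 + 323.741ms (3/4)
2. 323.741ms @ 3/4 + 323.741ms (3/4)
3. 647.482ms @ 3/2 + 647.482ms (3/2)
4. 1294.964ms @ 3 + 647.482ms (3/2)
5. 1942.446ms @ 9/2 + 323.741ms (3/4)
6. 2266.187ms @ 21/4 + 323.741ms (3/4)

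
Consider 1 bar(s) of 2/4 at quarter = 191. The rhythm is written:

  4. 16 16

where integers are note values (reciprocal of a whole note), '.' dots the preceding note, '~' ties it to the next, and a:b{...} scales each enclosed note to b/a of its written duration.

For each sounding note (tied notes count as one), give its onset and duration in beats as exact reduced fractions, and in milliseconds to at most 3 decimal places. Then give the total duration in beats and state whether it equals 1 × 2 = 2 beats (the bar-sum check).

1) 0.0ms=0b +471.204ms=3/2b
2) 471.204ms=3/2b +78.534ms=1/4b
3) 549.738ms=7/4b +78.534ms=1/4b
Σ=2b of 2 (191bpm 2/4) — PASS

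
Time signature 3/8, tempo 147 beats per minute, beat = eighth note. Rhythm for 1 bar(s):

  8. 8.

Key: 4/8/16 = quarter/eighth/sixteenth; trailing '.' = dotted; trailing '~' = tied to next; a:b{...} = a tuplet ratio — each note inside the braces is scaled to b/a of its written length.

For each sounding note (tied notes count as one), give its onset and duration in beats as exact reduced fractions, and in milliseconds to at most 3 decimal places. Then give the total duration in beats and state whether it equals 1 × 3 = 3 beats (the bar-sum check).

1) 0.0ms=0b +612.245ms=3/2b
2) 612.245ms=3/2b +612.245ms=3/2b
Σ=3b of 3 (147bpm 3/8) — PASS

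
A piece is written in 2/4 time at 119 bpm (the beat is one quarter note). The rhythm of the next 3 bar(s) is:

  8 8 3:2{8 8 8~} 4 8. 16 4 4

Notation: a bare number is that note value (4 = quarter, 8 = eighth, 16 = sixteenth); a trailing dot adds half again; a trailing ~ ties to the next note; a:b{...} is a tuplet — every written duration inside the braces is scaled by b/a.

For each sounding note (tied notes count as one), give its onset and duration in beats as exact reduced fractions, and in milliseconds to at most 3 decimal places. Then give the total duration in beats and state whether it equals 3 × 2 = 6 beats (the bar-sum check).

1) 0.0ms=0b +252.101ms=1/2b
2) 252.101ms=1/2b +252.101ms=1/2b
3) 504.202ms=1b +168.067ms=1/3b
4) 672.269ms=4/3b +168.067ms=1/3b
5) 840.336ms=5/3b +672.269ms=4/3b
6) 1512.605ms=3b +378.151ms=3/4b
7) 1890.756ms=15/4b +126.05ms=1/4b
8) 2016.807ms=4b +504.202ms=1b
9) 2521.008ms=5b +504.202ms=1b
Σ=6b of 6 (119bpm 2/4) — PASS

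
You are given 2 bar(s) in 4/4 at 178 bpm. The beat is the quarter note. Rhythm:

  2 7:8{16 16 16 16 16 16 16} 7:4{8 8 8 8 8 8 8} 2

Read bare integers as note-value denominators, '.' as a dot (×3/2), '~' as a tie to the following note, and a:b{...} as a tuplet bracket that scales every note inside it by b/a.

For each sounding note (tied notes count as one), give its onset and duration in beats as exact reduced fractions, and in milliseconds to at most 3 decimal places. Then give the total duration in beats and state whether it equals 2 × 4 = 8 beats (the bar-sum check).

1) 0.0ms=0b +674.157ms=2b
2) 674.157ms=2b +96.308ms=2/7b
3) 770.465ms=16/7b +96.308ms=2/7b
4) 866.774ms=18/7b +96.308ms=2/7b
5) 963.082ms=20/7b +96.308ms=2/7b
6) 1059.39ms=22/7b +96.308ms=2/7b
7) 1155.698ms=24/7b +96.308ms=2/7b
8) 1252.006ms=26/7b +96.308ms=2/7b
9) 1348.315ms=4b +96.308ms=2/7b
10) 1444.623ms=30/7b +96.308ms=2/7b
11) 1540.931ms=32/7b +96.308ms=2/7b
12) 1637.239ms=34/7b +96.308ms=2/7b
13) 1733.547ms=36/7b +96.308ms=2/7b
14) 1829.856ms=38/7b +96.308ms=2/7b
15) 1926.164ms=40/7b +96.308ms=2/7b
16) 2022.472ms=6b +674.157ms=2b
Σ=8b of 8 (178bpm 4/4) — PASS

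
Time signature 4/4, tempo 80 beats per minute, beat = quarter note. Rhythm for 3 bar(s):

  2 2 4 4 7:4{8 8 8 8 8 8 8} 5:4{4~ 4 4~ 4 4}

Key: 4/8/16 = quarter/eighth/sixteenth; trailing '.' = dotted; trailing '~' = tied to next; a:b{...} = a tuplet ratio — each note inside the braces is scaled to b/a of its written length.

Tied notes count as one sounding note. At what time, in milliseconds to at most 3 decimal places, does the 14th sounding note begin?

note 14 onset = 56/5b = 8400.0ms

1. 0.0ms @ 0 + 1500.0ms (2)
2. 1500.0ms @ 2 + 1500.0ms (2)
3. 3000.0ms @ 4 + 750.0ms (1)
4. 3750.0ms @ 5 + 750.0ms (1)
5. 4500.0ms @ 6 + 214.286ms (2/7)
6. 4714.286ms @ 44/7 + 214.286ms (2/7)
7. 4928.571ms @ 46/7 + 214.286ms (2/7)
8. 5142.857ms @ 48/7 + 214.286ms (2/7)
9. 5357.143ms @ 50/7 + 214.286ms (2/7)
10. 5571.429ms @ 52/7 + 214.286ms (2/7)
11. 5785.714ms @ 54/7 + 214.286ms (2/7)
12. 6000.0ms @ 8 + 1200.0ms (8/5)
13. 7200.0ms @ 48/5 + 1200.0ms (8/5)
14. 8400.0ms @ 56/5 + 600.0ms (4/5)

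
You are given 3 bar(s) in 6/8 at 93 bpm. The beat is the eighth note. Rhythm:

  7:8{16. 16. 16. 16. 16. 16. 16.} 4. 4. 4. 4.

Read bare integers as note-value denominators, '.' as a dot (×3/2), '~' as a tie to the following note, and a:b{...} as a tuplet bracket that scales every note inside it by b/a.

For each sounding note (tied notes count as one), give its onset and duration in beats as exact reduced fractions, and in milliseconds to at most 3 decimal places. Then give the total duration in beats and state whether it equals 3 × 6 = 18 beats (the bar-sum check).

1) 0.0ms=0b +552.995ms=6/7b
2) 552.995ms=6/7b +552.995ms=6/7b
3) 1105.991ms=12/7b +552.995ms=6/7b
4) 1658.986ms=18/7b +552.995ms=6/7b
5) 2211.982ms=24/7b +552.995ms=6/7b
6) 2764.977ms=30/7b +552.995ms=6/7b
7) 3317.972ms=36/7b +552.995ms=6/7b
8) 3870.968ms=6b +1935.484ms=3b
9) 5806.452ms=9b +1935.484ms=3b
10) 7741.935ms=12b +1935.484ms=3b
11) 9677.419ms=15b +1935.484ms=3b
Σ=18b of 18 (93bpm 6/8) — PASS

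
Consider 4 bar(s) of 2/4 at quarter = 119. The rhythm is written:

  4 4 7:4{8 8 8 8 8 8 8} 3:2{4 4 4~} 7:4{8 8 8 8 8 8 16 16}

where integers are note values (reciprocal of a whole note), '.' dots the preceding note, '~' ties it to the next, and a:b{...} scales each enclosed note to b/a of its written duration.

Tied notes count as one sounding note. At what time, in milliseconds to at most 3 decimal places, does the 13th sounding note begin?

1. 0.0ms @ 0 + 504.202ms (1)
2. 504.202ms @ 1 + 504.202ms (1)
3. 1008.403ms @ 2 + 144.058ms (2/7)
4. 1152.461ms @ 16/7 + 144.058ms (2/7)
5. 1296.519ms @ 18/7 + 144.058ms (2/7)
6. 1440.576ms @ 20/7 + 144.058ms (2/7)
7. 1584.634ms @ 22/7 + 144.058ms (2/7)
8. 1728.691ms @ 24/7 + 144.058ms (2/7)
9. 1872.749ms @ 26/7 + 144.058ms (2/7)
10. 2016.807ms @ 4 + 336.134ms (2/3)
11. 2352.941ms @ 14/3 + 336.134ms (2/3)
12. 2689.076ms @ 16/3 + 480.192ms (20/21)
13. 3169.268ms @ 44/7 + 144.058ms (2/7)
14. 3313.325ms @ 46/7 + 144.058ms (2/7)
15. 3457.383ms @ 48/7 + 144.058ms (2/7)
16. 3601.441ms @ 50/7 + 144.058ms (2/7)
17. 3745.498ms @ 52/7 + 144.058ms (2/7)
18. 3889.556ms @ 54/7 + 72.029ms (1/7)
19. 3961.585ms @ 55/7 + 72.029ms (1/7)

note 13 onset = 44/7b = 3169.268ms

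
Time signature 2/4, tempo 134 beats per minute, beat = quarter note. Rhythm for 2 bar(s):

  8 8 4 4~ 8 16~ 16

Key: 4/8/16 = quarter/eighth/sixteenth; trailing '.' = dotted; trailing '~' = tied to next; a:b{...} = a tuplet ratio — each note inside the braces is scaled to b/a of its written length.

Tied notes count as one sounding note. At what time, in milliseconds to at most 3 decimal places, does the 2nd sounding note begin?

note 2 onset = 1/2b = 223.881ms

1. 0.0ms @ 0 + 223.881ms (1/2)
2. 223.881ms @ 1/2 + 223.881ms (1/2)
3. 447.761ms @ 1 + 447.761ms (1)
4. 895.522ms @ 2 + 671.642ms (3/2)
5. 1567.164ms @ 7/2 + 223.881ms (1/2)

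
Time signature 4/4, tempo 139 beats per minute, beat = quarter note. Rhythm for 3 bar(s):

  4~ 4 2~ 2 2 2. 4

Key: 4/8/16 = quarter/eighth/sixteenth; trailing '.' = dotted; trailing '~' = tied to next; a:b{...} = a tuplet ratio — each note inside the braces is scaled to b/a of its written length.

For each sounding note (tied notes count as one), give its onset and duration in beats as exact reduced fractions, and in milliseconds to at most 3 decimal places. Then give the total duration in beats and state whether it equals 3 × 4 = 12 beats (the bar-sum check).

1) 0.0ms=0b +863.309ms=2b
2) 863.309ms=2b +1726.619ms=4b
3) 2589.928ms=6b +863.309ms=2b
4) 3453.237ms=8b +1294.964ms=3b
5) 4748.201ms=11b +431.655ms=1b
Σ=12b of 12 (139bpm 4/4) — PASS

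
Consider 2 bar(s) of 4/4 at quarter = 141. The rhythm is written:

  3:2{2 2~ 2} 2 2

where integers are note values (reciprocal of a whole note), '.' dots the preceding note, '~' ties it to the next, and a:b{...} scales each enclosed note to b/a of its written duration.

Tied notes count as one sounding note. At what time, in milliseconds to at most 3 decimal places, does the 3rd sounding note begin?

1. 0.0ms @ 0 + 567.376ms (4/3)
2. 567.376ms @ 4/3 + 1134.752ms (8/3)
3. 1702.128ms @ 4 + 851.064ms (2)
4. 2553.191ms @ 6 + 851.064ms (2)

note 3 onset = 4b = 1702.128ms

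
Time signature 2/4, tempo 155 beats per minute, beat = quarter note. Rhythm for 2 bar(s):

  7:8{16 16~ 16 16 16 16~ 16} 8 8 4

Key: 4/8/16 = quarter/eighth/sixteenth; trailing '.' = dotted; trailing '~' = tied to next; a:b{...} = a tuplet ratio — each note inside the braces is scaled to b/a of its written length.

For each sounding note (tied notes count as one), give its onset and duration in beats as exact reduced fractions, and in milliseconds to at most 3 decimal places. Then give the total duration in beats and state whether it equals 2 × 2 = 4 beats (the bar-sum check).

1) 0.0ms=0b +110.599ms=2/7b
2) 110.599ms=2/7b +221.198ms=4/7b
3) 331.797ms=6/7b +110.599ms=2/7b
4) 442.396ms=8/7b +110.599ms=2/7b
5) 552.995ms=10/7b +221.198ms=4/7b
6) 774.194ms=2b +193.548ms=1/2b
7) 967.742ms=5/2b +193.548ms=1/2b
8) 1161.29ms=3b +387.097ms=1b
Σ=4b of 4 (155bpm 2/4) — PASS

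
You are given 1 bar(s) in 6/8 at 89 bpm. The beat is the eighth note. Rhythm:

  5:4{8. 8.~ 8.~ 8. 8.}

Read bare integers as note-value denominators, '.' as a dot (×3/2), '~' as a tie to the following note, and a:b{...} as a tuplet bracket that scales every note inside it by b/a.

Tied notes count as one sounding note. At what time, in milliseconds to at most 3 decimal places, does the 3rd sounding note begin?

1. 0.0ms @ 0 + 808.989ms (6/5)
2. 808.989ms @ 6/5 + 2426.966ms (18/5)
3. 3235.955ms @ 24/5 + 808.989ms (6/5)

note 3 onset = 24/5b = 3235.955ms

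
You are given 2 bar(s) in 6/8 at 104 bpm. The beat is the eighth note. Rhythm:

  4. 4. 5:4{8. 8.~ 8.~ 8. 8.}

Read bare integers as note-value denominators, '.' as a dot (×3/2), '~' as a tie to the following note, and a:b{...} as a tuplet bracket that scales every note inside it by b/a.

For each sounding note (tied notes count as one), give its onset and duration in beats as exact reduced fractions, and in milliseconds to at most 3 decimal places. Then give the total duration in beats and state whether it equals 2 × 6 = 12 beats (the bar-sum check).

1) 0.0ms=0b +1730.769ms=3b
2) 1730.769ms=3b +1730.769ms=3b
3) 3461.538ms=6b +692.308ms=6/5b
4) 4153.846ms=36/5b +2076.923ms=18/5b
5) 6230.769ms=54/5b +692.308ms=6/5b
Σ=12b of 12 (104bpm 6/8) — PASS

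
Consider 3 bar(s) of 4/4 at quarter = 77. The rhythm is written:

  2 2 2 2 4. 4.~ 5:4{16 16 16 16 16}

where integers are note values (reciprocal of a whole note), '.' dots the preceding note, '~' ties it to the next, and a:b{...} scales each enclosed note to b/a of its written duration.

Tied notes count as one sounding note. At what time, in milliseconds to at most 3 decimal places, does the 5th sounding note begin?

1. 0.0ms @ 0 + 1558.442ms (2)
2. 1558.442ms @ 2 + 1558.442ms (2)
3. 3116.883ms @ 4 + 1558.442ms (2)
4. 4675.325ms @ 6 + 1558.442ms (2)
5. 6233.766ms @ 8 + 1168.831ms (3/2)
6. 7402.597ms @ 19/2 + 1324.675ms (17/10)
7. 8727.273ms @ 56/5 + 155.844ms (1/5)
8. 8883.117ms @ 57/5 + 155.844ms (1/5)
9. 9038.961ms @ 58/5 + 155.844ms (1/5)
10. 9194.805ms @ 59/5 + 155.844ms (1/5)

note 5 onset = 8b = 6233.766ms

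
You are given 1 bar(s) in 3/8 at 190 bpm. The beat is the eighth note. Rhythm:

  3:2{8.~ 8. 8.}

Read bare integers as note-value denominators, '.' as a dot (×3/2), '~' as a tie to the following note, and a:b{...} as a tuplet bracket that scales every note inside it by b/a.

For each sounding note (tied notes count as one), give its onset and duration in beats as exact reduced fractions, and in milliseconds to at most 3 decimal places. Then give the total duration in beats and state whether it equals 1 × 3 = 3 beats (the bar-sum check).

1) 0.0ms=0b +631.579ms=2b
2) 631.579ms=2b +315.789ms=1b
Σ=3b of 3 (190bpm 3/8) — PASS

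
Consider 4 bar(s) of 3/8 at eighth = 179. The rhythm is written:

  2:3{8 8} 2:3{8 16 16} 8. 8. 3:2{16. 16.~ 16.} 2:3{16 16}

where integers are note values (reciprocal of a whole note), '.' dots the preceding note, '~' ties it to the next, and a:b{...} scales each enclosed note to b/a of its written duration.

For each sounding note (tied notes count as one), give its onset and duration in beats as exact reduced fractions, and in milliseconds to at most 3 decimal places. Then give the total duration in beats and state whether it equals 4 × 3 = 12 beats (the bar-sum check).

1) 0.0ms=0b +502.793ms=3/2b
2) 502.793ms=3/2b +502.793ms=3/2b
3) 1005.587ms=3b +502.793ms=3/2b
4) 1508.38ms=9/2b +251.397ms=3/4b
5) 1759.777ms=21/4b +251.397ms=3/4b
6) 2011.173ms=6b +502.793ms=3/2b
7) 2513.966ms=15/2b +502.793ms=3/2b
8) 3016.76ms=9b +167.598ms=1/2b
9) 3184.358ms=19/2b +335.196ms=1b
10) 3519.553ms=21/2b +251.397ms=3/4b
11) 3770.95ms=45/4b +251.397ms=3/4b
Σ=12b of 12 (179bpm 3/8) — PASS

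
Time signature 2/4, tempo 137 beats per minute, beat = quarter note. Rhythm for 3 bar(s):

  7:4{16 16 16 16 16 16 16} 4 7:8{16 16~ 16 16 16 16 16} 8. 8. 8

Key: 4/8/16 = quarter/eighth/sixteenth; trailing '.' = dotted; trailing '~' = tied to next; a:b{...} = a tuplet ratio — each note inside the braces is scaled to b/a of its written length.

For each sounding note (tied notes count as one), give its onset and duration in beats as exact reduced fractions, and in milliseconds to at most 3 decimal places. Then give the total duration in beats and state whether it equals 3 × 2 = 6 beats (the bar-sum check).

1) 0.0ms=0b +62.565ms=1/7b
2) 62.565ms=1/7b +62.565ms=1/7b
3) 125.13ms=2/7b +62.565ms=1/7b
4) 187.696ms=3/7b +62.565ms=1/7b
5) 250.261ms=4/7b +62.565ms=1/7b
6) 312.826ms=5/7b +62.565ms=1/7b
7) 375.391ms=6/7b +62.565ms=1/7b
8) 437.956ms=1b +437.956ms=1b
9) 875.912ms=2b +125.13ms=2/7b
10) 1001.043ms=16/7b +250.261ms=4/7b
11) 1251.303ms=20/7b +125.13ms=2/7b
12) 1376.434ms=22/7b +125.13ms=2/7b
13) 1501.564ms=24/7b +125.13ms=2/7b
14) 1626.694ms=26/7b +125.13ms=2/7b
15) 1751.825ms=4b +328.467ms=3/4b
16) 2080.292ms=19/4b +328.467ms=3/4b
17) 2408.759ms=11/2b +218.978ms=1/2b
Σ=6b of 6 (137bpm 2/4) — PASS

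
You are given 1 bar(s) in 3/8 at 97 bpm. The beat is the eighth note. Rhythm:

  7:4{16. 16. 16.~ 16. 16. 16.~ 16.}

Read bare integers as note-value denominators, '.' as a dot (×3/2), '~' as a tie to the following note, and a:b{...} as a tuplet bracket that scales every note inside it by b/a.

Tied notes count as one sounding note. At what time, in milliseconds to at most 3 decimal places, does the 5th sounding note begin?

note 5 onset = 15/7b = 1325.479ms

1. 0.0ms @ 0 + 265.096ms (3/7)
2. 265.096ms @ 3/7 + 265.096ms (3/7)
3. 530.191ms @ 6/7 + 530.191ms (6/7)
4. 1060.383ms @ 12/7 + 265.096ms (3/7)
5. 1325.479ms @ 15/7 + 530.191ms (6/7)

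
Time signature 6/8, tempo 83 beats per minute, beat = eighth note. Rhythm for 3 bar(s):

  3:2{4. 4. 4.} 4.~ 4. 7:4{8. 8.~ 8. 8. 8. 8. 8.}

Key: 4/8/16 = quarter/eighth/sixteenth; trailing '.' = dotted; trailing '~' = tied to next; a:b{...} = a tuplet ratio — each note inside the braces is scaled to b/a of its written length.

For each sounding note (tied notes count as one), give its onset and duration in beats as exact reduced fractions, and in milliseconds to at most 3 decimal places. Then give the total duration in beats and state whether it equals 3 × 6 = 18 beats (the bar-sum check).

1) 0.0ms=0b +1445.783ms=2b
2) 1445.783ms=2b +1445.783ms=2b
3) 2891.566ms=4b +1445.783ms=2b
4) 4337.349ms=6b +4337.349ms=6b
5) 8674.699ms=12b +619.621ms=6/7b
6) 9294.32ms=90/7b +1239.243ms=12/7b
7) 10533.563ms=102/7b +619.621ms=6/7b
8) 11153.184ms=108/7b +619.621ms=6/7b
9) 11772.806ms=114/7b +619.621ms=6/7b
10) 12392.427ms=120/7b +619.621ms=6/7b
Σ=18b of 18 (83bpm 6/8) — PASS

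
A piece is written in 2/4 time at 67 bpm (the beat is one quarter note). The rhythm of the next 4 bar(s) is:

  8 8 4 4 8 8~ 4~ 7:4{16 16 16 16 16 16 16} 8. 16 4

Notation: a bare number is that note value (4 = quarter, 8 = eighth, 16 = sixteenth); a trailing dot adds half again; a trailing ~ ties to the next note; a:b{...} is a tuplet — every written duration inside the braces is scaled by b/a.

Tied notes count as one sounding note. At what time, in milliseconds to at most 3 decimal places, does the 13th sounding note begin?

note 13 onset = 6b = 5373.134ms

1. 0.0ms @ 0 + 447.761ms (1/2)
2. 447.761ms @ 1/2 + 447.761ms (1/2)
3. 895.522ms @ 1 + 895.522ms (1)
4. 1791.045ms @ 2 + 895.522ms (1)
5. 2686.567ms @ 3 + 447.761ms (1/2)
6. 3134.328ms @ 7/2 + 1471.215ms (23/14)
7. 4605.544ms @ 36/7 + 127.932ms (1/7)
8. 4733.475ms @ 37/7 + 127.932ms (1/7)
9. 4861.407ms @ 38/7 + 127.932ms (1/7)
10. 4989.339ms @ 39/7 + 127.932ms (1/7)
11. 5117.271ms @ 40/7 + 127.932ms (1/7)
12. 5245.203ms @ 41/7 + 127.932ms (1/7)
13. 5373.134ms @ 6 + 671.642ms (3/4)
14. 6044.776ms @ 27/4 + 223.881ms (1/4)
15. 6268.657ms @ 7 + 895.522ms (1)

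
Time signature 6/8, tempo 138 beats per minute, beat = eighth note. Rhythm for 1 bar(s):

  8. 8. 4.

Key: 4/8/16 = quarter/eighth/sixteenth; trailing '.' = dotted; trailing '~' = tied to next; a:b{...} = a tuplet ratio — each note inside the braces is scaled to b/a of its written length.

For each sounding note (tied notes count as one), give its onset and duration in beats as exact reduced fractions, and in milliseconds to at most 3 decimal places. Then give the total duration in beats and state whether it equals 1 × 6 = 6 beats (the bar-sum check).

1) 0.0ms=0b +652.174ms=3/2b
2) 652.174ms=3/2b +652.174ms=3/2b
3) 1304.348ms=3b +1304.348ms=3b
Σ=6b of 6 (138bpm 6/8) — PASS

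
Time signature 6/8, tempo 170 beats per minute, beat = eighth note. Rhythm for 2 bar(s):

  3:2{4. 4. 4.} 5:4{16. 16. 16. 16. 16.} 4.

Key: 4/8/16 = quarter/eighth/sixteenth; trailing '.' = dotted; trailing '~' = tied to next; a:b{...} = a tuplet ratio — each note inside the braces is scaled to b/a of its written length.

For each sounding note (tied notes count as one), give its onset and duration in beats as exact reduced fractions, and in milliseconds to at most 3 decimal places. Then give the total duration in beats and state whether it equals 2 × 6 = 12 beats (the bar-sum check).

1) 0.0ms=0b +705.882ms=2b
2) 705.882ms=2b +705.882ms=2b
3) 1411.765ms=4b +705.882ms=2b
4) 2117.647ms=6b +211.765ms=3/5b
5) 2329.412ms=33/5b +211.765ms=3/5b
6) 2541.176ms=36/5b +211.765ms=3/5b
7) 2752.941ms=39/5b +211.765ms=3/5b
8) 2964.706ms=42/5b +211.765ms=3/5b
9) 3176.471ms=9b +1058.824ms=3b
Σ=12b of 12 (170bpm 6/8) — PASS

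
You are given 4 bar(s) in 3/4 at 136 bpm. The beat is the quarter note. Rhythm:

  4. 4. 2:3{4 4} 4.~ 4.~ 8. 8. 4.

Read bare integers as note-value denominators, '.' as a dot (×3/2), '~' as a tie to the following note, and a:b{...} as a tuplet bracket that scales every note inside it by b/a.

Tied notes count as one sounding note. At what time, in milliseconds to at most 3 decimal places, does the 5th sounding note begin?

note 5 onset = 6b = 2647.059ms

1. 0.0ms @ 0 + 661.765ms (3/2)
2. 661.765ms @ 3/2 + 661.765ms (3/2)
3. 1323.529ms @ 3 + 661.765ms (3/2)
4. 1985.294ms @ 9/2 + 661.765ms (3/2)
5. 2647.059ms @ 6 + 1654.412ms (15/4)
6. 4301.471ms @ 39/4 + 330.882ms (3/4)
7. 4632.353ms @ 21/2 + 661.765ms (3/2)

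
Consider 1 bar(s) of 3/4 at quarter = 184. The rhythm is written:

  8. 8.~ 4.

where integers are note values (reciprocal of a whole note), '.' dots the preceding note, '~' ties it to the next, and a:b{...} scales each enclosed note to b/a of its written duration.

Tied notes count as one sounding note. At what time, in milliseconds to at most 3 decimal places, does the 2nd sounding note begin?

note 2 onset = 3/4b = 244.565ms

1. 0.0ms @ 0 + 244.565ms (3/4)
2. 244.565ms @ 3/4 + 733.696ms (9/4)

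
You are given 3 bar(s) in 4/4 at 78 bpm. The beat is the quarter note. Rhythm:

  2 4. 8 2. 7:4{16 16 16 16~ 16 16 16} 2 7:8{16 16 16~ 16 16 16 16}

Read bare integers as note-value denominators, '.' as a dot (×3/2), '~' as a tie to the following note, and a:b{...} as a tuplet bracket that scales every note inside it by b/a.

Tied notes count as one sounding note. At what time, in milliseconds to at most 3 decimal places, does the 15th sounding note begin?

note 15 onset = 78/7b = 8571.429ms

1. 0.0ms @ 0 + 1538.462ms (2)
2. 1538.462ms @ 2 + 1153.846ms (3/2)
3. 2692.308ms @ 7/2 + 384.615ms (1/2)
4. 3076.923ms @ 4 + 2307.692ms (3)
5. 5384.615ms @ 7 + 109.89ms (1/7)
6. 5494.505ms @ 50/7 + 109.89ms (1/7)
7. 5604.396ms @ 51/7 + 109.89ms (1/7)
8. 5714.286ms @ 52/7 + 219.78ms (2/7)
9. 5934.066ms @ 54/7 + 109.89ms (1/7)
10. 6043.956ms @ 55/7 + 109.89ms (1/7)
11. 6153.846ms @ 8 + 1538.462ms (2)
12. 7692.308ms @ 10 + 219.78ms (2/7)
13. 7912.088ms @ 72/7 + 219.78ms (2/7)
14. 8131.868ms @ 74/7 + 439.56ms (4/7)
15. 8571.429ms @ 78/7 + 219.78ms (2/7)
16. 8791.209ms @ 80/7 + 219.78ms (2/7)
17. 9010.989ms @ 82/7 + 219.78ms (2/7)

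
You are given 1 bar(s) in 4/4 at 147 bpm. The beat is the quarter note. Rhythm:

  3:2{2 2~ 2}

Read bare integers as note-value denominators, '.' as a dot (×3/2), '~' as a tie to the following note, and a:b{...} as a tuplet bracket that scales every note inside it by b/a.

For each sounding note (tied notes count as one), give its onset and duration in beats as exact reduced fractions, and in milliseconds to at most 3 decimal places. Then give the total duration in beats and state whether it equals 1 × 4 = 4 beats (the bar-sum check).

1) 0.0ms=0b +544.218ms=4/3b
2) 544.218ms=4/3b +1088.435ms=8/3b
Σ=4b of 4 (147bpm 4/4) — PASS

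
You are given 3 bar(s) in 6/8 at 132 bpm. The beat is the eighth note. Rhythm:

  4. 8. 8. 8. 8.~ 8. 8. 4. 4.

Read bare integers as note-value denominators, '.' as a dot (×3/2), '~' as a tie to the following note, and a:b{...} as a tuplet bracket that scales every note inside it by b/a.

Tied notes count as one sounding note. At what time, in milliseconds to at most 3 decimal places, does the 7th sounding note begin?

note 7 onset = 12b = 5454.545ms

1. 0.0ms @ 0 + 1363.636ms (3)
2. 1363.636ms @ 3 + 681.818ms (3/2)
3. 2045.455ms @ 9/2 + 681.818ms (3/2)
4. 2727.273ms @ 6 + 681.818ms (3/2)
5. 3409.091ms @ 15/2 + 1363.636ms (3)
6. 4772.727ms @ 21/2 + 681.818ms (3/2)
7. 5454.545ms @ 12 + 1363.636ms (3)
8. 6818.182ms @ 15 + 1363.636ms (3)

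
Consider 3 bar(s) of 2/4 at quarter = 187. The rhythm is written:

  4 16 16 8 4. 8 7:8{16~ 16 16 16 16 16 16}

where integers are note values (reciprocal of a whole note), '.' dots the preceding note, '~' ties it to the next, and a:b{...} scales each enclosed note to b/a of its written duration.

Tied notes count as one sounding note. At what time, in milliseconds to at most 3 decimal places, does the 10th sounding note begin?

note 10 onset = 36/7b = 1650.115ms

1. 0.0ms @ 0 + 320.856ms (1)
2. 320.856ms @ 1 + 80.214ms (1/4)
3. 401.07ms @ 5/4 + 80.214ms (1/4)
4. 481.283ms @ 3/2 + 160.428ms (1/2)
5. 641.711ms @ 2 + 481.283ms (3/2)
6. 1122.995ms @ 7/2 + 160.428ms (1/2)
7. 1283.422ms @ 4 + 183.346ms (4/7)
8. 1466.769ms @ 32/7 + 91.673ms (2/7)
9. 1558.442ms @ 34/7 + 91.673ms (2/7)
10. 1650.115ms @ 36/7 + 91.673ms (2/7)
11. 1741.788ms @ 38/7 + 91.673ms (2/7)
12. 1833.461ms @ 40/7 + 91.673ms (2/7)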